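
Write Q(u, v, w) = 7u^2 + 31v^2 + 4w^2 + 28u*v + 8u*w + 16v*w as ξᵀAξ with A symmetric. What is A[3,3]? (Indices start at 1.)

4

The coefficient of w^2 in Q is 4, and that is exactly A[3,3].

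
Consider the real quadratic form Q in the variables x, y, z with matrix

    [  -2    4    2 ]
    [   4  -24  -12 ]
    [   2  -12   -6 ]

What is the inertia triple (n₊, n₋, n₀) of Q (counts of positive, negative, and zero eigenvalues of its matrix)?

Symmetric row and column elimination reduces A to a congruent diagonal form with pivots -2, -16, 0.
Counting signs: 2 negative, 1 zero.

(0, 2, 1)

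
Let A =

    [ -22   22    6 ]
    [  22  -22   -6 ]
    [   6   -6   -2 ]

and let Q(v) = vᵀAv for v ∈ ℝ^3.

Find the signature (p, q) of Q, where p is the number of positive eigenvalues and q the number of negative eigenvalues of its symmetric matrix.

(0, 2)

Row-reducing A symmetrically gives the diagonal entries -22, 0, -4/11.
So there are 2 negative, 1 zero pivots.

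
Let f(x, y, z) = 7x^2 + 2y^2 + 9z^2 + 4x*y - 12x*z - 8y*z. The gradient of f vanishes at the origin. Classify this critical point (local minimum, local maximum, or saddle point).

local minimum

The Hessian at the origin is H = [[14, 4, -12], [4, 4, -8], [-12, -8, 18]].
An LDLᵀ factorisation of H has diagonal entries 14, 20/7, 2/5.
That gives 3 positive pivots.
H is positive definite, so the origin is a strict local minimum.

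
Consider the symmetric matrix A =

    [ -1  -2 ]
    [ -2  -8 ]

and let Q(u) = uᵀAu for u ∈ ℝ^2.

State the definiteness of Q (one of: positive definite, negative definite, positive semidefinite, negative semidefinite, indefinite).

negative definite

For the 2×2 matrix [[-1, -2], [-2, -8]]: det = -1·-8 − (-2)² = 4, trace = -9.
det > 0 so both eigenvalues share the sign of the trace; trace = -9 < 0 ⇒ both negative.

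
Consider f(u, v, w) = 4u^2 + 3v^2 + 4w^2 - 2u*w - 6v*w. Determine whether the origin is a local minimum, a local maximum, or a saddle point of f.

The Hessian at the origin is H = [[8, 0, -2], [0, 6, -6], [-2, -6, 8]].
Symmetric row and column elimination reduces H to a congruent diagonal form with pivots 8, 6, 3/2.
Counting signs: 3 positive.
H is positive definite, so the origin is a strict local minimum.

local minimum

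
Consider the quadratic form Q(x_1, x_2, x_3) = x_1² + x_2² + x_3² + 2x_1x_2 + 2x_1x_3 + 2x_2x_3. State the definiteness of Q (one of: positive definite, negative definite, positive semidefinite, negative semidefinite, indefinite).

positive semidefinite

Write A = [[1, 1, 1], [1, 1, 1], [1, 1, 1]].
Row-reducing A symmetrically gives the diagonal entries 1, 0, 0.
That gives 1 positive, 2 zero pivots.
Hence Q is positive semidefinite.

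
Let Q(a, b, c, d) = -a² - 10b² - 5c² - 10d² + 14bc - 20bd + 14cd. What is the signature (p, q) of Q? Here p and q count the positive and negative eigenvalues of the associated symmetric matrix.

The symmetric matrix is A = [[-1, 0, 0, 0], [0, -10, 7, -10], [0, 7, -5, 7], [0, -10, 7, -10]].
Row-reducing A symmetrically gives the diagonal entries -1, -10, -1/10, 0.
That gives 3 negative, 1 zero pivots.

(0, 3)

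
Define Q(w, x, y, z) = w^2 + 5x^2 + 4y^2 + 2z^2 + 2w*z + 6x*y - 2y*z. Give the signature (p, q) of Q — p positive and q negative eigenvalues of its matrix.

Write A = [[1, 0, 0, 1], [0, 5, 3, 0], [0, 3, 4, -1], [1, 0, -1, 2]].
Congruent diagonalization of A (simultaneous row and column reduction) yields pivots 1, 5, 11/5, 6/11.
So there are 4 positive pivots.

(4, 0)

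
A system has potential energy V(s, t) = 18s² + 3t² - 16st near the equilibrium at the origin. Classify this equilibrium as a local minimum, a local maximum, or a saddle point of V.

The Hessian at the origin is H = [[36, -16], [-16, 6]].
det H = 36·6 − (-16)² = -40 < 0, so H is indefinite.
Therefore the origin is a saddle point.

saddle point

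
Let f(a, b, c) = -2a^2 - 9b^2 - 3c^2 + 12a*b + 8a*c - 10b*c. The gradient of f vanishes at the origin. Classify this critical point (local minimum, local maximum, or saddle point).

The Hessian at the origin is H = [[-4, 12, 8], [12, -18, -10], [8, -10, -6]].
Congruent diagonalization of H (simultaneous row and column reduction) yields pivots -4, 18, -8/9.
Counting signs: 1 positive, 2 negative.
H is indefinite, so the origin is a saddle point.

saddle point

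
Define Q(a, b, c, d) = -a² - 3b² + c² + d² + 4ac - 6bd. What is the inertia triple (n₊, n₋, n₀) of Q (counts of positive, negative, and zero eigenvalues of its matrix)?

The symmetric matrix is A = [[-1, 0, 2, 0], [0, -3, 0, -3], [2, 0, 1, 0], [0, -3, 0, 1]].
Applying the same elementary operations to the rows and columns of A produces a congruent diagonal matrix with entries -1, -3, 5, 4.
Counting signs: 2 positive, 2 negative.

(2, 2, 0)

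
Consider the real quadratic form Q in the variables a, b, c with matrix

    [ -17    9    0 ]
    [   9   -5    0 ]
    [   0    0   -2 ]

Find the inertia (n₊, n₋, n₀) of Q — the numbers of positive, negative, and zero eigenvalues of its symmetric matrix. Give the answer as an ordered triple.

(0, 3, 0)

Row-reducing A symmetrically gives the diagonal entries -17, -4/17, -2.
That gives 3 negative pivots.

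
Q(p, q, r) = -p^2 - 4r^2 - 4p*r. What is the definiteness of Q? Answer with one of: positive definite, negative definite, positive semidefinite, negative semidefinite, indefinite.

Write A = [[-1, 0, -2], [0, 0, 0], [-2, 0, -4]].
Row-reducing A symmetrically gives the diagonal entries -1, 0, 0.
So there are 1 negative, 2 zero pivots.
Hence Q is negative semidefinite.

negative semidefinite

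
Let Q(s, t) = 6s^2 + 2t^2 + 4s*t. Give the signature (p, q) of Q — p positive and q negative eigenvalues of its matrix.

Write A = [[6, 2], [2, 2]].
An LDLᵀ factorisation of A has diagonal entries 6, 4/3.
That gives 2 positive pivots.

(2, 0)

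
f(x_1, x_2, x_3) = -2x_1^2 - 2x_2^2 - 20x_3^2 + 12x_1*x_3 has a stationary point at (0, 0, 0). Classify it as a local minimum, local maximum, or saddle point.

local maximum

The Hessian at the origin is H = [[-4, 0, 12], [0, -4, 0], [12, 0, -40]].
Congruent diagonalization of H (simultaneous row and column reduction) yields pivots -4, -4, -4.
So there are 3 negative pivots.
H is negative definite, so the origin is a strict local maximum.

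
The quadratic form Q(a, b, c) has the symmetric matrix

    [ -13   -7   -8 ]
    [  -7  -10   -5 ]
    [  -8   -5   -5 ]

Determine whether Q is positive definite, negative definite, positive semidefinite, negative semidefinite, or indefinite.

negative semidefinite

Congruent diagonalization of A (simultaneous row and column reduction) yields pivots -13, -81/13, 0.
So there are 2 negative, 1 zero pivots.
Hence Q is negative semidefinite.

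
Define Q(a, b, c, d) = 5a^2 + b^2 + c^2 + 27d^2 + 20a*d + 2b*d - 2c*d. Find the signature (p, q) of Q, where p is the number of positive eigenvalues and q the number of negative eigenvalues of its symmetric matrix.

(4, 0)

The associated matrix is A = [[5, 0, 0, 10], [0, 1, 0, 1], [0, 0, 1, -1], [10, 1, -1, 27]].
Symmetric row and column elimination reduces A to a congruent diagonal form with pivots 5, 1, 1, 5.
Counting signs: 4 positive.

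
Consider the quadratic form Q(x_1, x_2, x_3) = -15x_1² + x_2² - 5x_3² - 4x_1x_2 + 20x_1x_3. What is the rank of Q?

Write A = [[-15, -2, 10], [-2, 1, 0], [10, 0, -5]].
Congruent diagonalization of A (simultaneous row and column reduction) yields pivots -15, 19/15, 5/19.
So there are 2 positive, 1 negative pivots.
The rank is the number of nonzero pivots: 3.

3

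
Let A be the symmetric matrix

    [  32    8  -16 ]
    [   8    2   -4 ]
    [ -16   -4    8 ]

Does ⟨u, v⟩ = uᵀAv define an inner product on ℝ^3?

Congruent diagonalization of A (simultaneous row and column reduction) yields pivots 32, 0, 0.
That gives 1 positive, 2 zero pivots.
Hence Q is positive semidefinite.
⟨·,·⟩ is an inner product exactly when A is positive definite.

no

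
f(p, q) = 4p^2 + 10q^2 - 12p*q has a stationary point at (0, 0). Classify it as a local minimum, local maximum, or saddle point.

local minimum

The Hessian at the origin is H = [[8, -12], [-12, 20]].
det H = 8·20 − (-12)² = 16 > 0 and H[1,1] = 8 > 0, so H is positive definite.
Therefore the origin is a local minimum.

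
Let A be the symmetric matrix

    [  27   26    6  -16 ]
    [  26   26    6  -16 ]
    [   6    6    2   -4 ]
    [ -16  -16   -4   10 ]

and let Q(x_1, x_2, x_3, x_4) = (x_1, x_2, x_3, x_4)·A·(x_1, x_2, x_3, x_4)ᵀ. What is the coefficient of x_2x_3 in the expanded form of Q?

12

The coefficient of x_2x_3 is A[2,3] + A[3,2] = 2·6 = 12.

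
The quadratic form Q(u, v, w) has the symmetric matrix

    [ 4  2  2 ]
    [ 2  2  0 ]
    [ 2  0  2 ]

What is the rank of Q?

Symmetric row and column elimination reduces A to a congruent diagonal form with pivots 4, 1, 0.
So there are 2 positive, 1 zero pivots.
The rank is the number of nonzero pivots: 2.

2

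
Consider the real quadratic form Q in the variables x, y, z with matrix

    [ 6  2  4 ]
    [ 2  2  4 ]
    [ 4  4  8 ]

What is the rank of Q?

2

Congruent diagonalization of A (simultaneous row and column reduction) yields pivots 6, 4/3, 0.
That gives 2 positive, 1 zero pivots.
The rank is the number of nonzero pivots: 2.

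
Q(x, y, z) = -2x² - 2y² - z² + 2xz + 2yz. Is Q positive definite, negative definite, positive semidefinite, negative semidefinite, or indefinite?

negative semidefinite

Write A = [[-2, 0, 1], [0, -2, 1], [1, 1, -1]].
Congruent diagonalization of A (simultaneous row and column reduction) yields pivots -2, -2, 0.
So there are 2 negative, 1 zero pivots.
Hence Q is negative semidefinite.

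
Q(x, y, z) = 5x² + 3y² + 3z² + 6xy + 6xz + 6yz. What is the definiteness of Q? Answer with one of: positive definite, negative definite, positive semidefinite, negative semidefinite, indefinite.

positive semidefinite

Write A = [[5, 3, 3], [3, 3, 3], [3, 3, 3]].
Row-reducing A symmetrically gives the diagonal entries 5, 6/5, 0.
That gives 2 positive, 1 zero pivots.
Hence Q is positive semidefinite.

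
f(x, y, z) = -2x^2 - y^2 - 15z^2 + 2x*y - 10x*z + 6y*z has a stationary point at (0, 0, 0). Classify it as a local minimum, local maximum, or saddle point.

local maximum

The Hessian at the origin is H = [[-4, 2, -10], [2, -2, 6], [-10, 6, -30]].
Symmetric row and column elimination reduces H to a congruent diagonal form with pivots -4, -1, -4.
So there are 3 negative pivots.
H is negative definite, so the origin is a strict local maximum.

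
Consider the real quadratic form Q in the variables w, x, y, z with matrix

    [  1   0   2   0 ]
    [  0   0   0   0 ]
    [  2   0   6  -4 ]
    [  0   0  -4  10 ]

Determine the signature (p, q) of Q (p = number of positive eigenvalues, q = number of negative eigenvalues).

(3, 0)

Symmetric row and column elimination reduces A to a congruent diagonal form with pivots 1, 0, 2, 2.
That gives 3 positive, 1 zero pivots.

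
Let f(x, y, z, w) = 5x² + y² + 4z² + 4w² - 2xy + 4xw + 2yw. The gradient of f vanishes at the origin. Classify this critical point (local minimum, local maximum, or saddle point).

The Hessian at the origin is H = [[10, -2, 0, 4], [-2, 2, 0, 2], [0, 0, 8, 0], [4, 2, 0, 8]].
An LDLᵀ factorisation of H has diagonal entries 10, 8/5, 8, 3/2.
Counting signs: 4 positive.
H is positive definite, so the origin is a strict local minimum.

local minimum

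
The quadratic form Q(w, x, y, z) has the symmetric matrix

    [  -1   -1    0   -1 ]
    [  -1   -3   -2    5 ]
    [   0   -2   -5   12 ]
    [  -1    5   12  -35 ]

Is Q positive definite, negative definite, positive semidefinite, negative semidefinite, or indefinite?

Leading principal minors: Δ_1 = -1, Δ_2 = 2, Δ_3 = -6, Δ_4 = 24.
The signs alternate starting with Δ_1 < 0, so by Sylvester's criterion Q is negative definite.

negative definite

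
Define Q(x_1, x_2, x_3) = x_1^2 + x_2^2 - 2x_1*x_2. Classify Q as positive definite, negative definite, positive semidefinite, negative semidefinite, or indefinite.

positive semidefinite

The associated matrix is A = [[1, -1, 0], [-1, 1, 0], [0, 0, 0]].
Row-reducing A symmetrically gives the diagonal entries 1, 0, 0.
That gives 1 positive, 2 zero pivots.
Hence Q is positive semidefinite.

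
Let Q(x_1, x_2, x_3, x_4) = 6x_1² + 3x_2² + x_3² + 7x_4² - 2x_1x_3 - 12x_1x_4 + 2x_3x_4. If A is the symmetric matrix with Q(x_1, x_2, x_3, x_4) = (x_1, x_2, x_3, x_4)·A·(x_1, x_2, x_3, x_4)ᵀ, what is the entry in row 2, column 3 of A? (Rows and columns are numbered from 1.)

The coefficient of x_2·x_3 in Q is 0. For a symmetric A this equals A[2,3] + A[3,2] = 2·A[2,3].
So A[2,3] = 0/2 = 0.

0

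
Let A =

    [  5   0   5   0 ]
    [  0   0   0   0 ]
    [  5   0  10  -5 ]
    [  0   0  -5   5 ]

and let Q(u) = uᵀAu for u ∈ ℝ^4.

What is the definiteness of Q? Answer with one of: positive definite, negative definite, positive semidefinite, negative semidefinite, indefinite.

positive semidefinite

Row-reducing A symmetrically gives the diagonal entries 5, 0, 5, 0.
That gives 2 positive, 2 zero pivots.
Hence Q is positive semidefinite.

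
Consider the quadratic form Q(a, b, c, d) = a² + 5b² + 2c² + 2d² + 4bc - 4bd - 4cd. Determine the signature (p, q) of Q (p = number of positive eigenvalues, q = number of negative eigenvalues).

(3, 0)

Write A = [[1, 0, 0, 0], [0, 5, 2, -2], [0, 2, 2, -2], [0, -2, -2, 2]].
Congruent diagonalization of A (simultaneous row and column reduction) yields pivots 1, 5, 6/5, 0.
Counting signs: 3 positive, 1 zero.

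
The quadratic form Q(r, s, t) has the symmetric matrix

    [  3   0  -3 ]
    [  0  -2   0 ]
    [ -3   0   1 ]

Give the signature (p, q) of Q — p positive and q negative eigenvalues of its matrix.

(1, 2)

Symmetric row and column elimination reduces A to a congruent diagonal form with pivots 3, -2, -2.
That gives 1 positive, 2 negative pivots.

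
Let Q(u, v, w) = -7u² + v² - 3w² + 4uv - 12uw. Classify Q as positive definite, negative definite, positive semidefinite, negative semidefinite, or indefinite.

indefinite

The associated matrix is A = [[-7, 2, -6], [2, 1, 0], [-6, 0, -3]].
An LDLᵀ factorisation of A has diagonal entries -7, 11/7, 3/11.
Counting signs: 2 positive, 1 negative.
Hence Q is indefinite.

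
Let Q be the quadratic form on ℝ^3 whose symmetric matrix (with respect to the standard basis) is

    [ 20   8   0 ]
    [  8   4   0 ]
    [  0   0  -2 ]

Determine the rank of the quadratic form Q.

3

Applying the same elementary operations to the rows and columns of A produces a congruent diagonal matrix with entries 20, 4/5, -2.
So there are 2 positive, 1 negative pivots.
The rank is the number of nonzero pivots: 3.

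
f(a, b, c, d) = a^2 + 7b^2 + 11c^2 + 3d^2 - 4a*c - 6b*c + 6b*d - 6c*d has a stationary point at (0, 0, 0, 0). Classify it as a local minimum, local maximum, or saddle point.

local minimum

The Hessian at the origin is H = [[2, 0, -4, 0], [0, 14, -6, 6], [-4, -6, 22, -6], [0, 6, -6, 6]].
Row-reducing H symmetrically gives the diagonal entries 2, 14, 80/7, 12/5.
That gives 4 positive pivots.
H is positive definite, so the origin is a strict local minimum.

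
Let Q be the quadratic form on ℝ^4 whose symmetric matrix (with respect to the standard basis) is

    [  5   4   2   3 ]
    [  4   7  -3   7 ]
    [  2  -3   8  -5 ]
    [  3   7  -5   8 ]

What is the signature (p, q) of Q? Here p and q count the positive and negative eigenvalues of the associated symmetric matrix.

Applying the same elementary operations to the rows and columns of A produces a congruent diagonal matrix with entries 5, 19/5, 31/19, 12/31.
That gives 4 positive pivots.

(4, 0)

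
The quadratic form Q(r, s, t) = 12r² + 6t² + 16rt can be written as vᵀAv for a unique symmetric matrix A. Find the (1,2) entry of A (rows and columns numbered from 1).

0

The coefficient of r·s in Q is 0. For a symmetric A this equals A[1,2] + A[2,1] = 2·A[1,2].
So A[1,2] = 0/2 = 0.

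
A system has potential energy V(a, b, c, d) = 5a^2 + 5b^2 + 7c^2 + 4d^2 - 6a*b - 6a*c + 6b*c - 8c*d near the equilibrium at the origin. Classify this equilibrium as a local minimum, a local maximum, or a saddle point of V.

local minimum

The Hessian at the origin is H = [[10, -6, -6, 0], [-6, 10, 6, 0], [-6, 6, 14, -8], [0, 0, -8, 8]].
Symmetric row and column elimination reduces H to a congruent diagonal form with pivots 10, 32/5, 19/2, 24/19.
So there are 4 positive pivots.
H is positive definite, so the origin is a strict local minimum.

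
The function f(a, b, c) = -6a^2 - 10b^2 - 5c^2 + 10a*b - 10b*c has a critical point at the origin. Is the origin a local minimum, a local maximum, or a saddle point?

local maximum

The Hessian at the origin is H = [[-12, 10, 0], [10, -20, -10], [0, -10, -10]].
Congruent diagonalization of H (simultaneous row and column reduction) yields pivots -12, -35/3, -10/7.
So there are 3 negative pivots.
H is negative definite, so the origin is a strict local maximum.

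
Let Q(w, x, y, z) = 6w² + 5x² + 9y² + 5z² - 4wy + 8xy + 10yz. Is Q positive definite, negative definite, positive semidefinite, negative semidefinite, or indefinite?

The associated matrix is A = [[6, 0, -2, 0], [0, 5, 4, 0], [-2, 4, 9, 5], [0, 0, 5, 5]].
Applying the same elementary operations to the rows and columns of A produces a congruent diagonal matrix with entries 6, 5, 77/15, 10/77.
That gives 4 positive pivots.
Hence Q is positive definite.

positive definite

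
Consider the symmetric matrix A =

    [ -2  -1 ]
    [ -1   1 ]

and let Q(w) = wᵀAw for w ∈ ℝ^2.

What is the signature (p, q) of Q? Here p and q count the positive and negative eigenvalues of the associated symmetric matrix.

(1, 1)

Row-reducing A symmetrically gives the diagonal entries -2, 3/2.
That gives 1 positive, 1 negative pivots.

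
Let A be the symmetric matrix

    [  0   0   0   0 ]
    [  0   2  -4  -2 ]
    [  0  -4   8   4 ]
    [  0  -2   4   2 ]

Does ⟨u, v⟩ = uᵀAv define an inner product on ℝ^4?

Congruent diagonalization of A (simultaneous row and column reduction) yields pivots 0, 2, 0, 0.
So there are 1 positive, 3 zero pivots.
Hence Q is positive semidefinite.
⟨·,·⟩ is an inner product exactly when A is positive definite.

no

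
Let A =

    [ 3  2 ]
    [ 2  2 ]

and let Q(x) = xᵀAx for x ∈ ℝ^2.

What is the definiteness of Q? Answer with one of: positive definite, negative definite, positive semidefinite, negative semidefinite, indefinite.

An LDLᵀ factorisation of A has diagonal entries 3, 2/3.
So there are 2 positive pivots.
Hence Q is positive definite.

positive definite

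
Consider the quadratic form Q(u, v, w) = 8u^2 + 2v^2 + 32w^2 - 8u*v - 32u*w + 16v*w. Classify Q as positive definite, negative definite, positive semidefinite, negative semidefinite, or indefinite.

positive semidefinite

Write A = [[8, -4, -16], [-4, 2, 8], [-16, 8, 32]].
Applying the same elementary operations to the rows and columns of A produces a congruent diagonal matrix with entries 8, 0, 0.
Counting signs: 1 positive, 2 zero.
Hence Q is positive semidefinite.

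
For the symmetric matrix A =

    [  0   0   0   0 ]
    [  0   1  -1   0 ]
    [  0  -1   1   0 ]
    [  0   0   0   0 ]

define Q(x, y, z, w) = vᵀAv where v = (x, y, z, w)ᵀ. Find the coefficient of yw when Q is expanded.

The coefficient of yw is A[2,4] + A[4,2] = 2·0 = 0.

0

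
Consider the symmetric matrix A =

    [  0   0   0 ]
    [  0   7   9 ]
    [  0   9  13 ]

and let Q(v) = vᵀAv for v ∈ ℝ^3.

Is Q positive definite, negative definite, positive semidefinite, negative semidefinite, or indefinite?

positive semidefinite

Row-reducing A symmetrically gives the diagonal entries 0, 7, 10/7.
That gives 2 positive, 1 zero pivots.
Hence Q is positive semidefinite.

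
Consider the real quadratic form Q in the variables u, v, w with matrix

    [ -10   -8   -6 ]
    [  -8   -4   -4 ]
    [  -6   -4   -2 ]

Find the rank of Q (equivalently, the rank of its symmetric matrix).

An LDLᵀ factorisation of A has diagonal entries -10, 12/5, 4/3.
Counting signs: 2 positive, 1 negative.
The rank is the number of nonzero pivots: 3.

3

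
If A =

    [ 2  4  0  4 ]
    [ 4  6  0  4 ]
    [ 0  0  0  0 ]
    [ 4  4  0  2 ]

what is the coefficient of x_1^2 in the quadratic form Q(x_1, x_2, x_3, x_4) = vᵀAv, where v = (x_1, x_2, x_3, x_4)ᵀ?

2

The coefficient of x_1^2 is the diagonal entry A[1,1] = 2.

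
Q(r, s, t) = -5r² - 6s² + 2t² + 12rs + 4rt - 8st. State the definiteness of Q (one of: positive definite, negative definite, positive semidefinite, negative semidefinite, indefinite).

indefinite

Write A = [[-5, 6, 2], [6, -6, -4], [2, -4, 2]].
Congruent diagonalization of A (simultaneous row and column reduction) yields pivots -5, 6/5, 2/3.
Counting signs: 2 positive, 1 negative.
Hence Q is indefinite.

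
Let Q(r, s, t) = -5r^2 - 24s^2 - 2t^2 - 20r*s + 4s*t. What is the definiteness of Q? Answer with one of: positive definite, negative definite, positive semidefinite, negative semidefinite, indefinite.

negative definite

The symmetric matrix is A = [[-5, -10, 0], [-10, -24, 2], [0, 2, -2]].
Applying the same elementary operations to the rows and columns of A produces a congruent diagonal matrix with entries -5, -4, -1.
That gives 3 negative pivots.
Hence Q is negative definite.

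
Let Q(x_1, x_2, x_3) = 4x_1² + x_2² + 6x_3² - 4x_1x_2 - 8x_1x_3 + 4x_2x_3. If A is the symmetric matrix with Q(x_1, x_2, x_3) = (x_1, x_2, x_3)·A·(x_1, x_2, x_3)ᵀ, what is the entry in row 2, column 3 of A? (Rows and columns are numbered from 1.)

2

The coefficient of x_2·x_3 in Q is 4. For a symmetric A this equals A[2,3] + A[3,2] = 2·A[2,3].
So A[2,3] = 4/2 = 2.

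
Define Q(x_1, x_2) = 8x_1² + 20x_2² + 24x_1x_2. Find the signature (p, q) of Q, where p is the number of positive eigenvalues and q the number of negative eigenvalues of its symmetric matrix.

(2, 0)

The associated matrix is A = [[8, 12], [12, 20]].
Row-reducing A symmetrically gives the diagonal entries 8, 2.
Counting signs: 2 positive.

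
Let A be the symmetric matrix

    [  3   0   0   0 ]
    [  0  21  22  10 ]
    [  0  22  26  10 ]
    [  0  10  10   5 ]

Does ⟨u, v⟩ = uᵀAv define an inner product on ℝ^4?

Applying the same elementary operations to the rows and columns of A produces a congruent diagonal matrix with entries 3, 21, 62/21, 5/31.
So there are 4 positive pivots.
Hence Q is positive definite.
⟨·,·⟩ is an inner product exactly when A is positive definite.

yes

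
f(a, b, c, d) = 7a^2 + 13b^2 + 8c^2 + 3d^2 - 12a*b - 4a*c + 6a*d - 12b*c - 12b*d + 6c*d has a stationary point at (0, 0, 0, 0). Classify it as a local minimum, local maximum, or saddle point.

The Hessian at the origin is H = [[14, -12, -4, 6], [-12, 26, -12, -12], [-4, -12, 16, 6], [6, -12, 6, 6]].
Row-reducing H symmetrically gives the diagonal entries 14, 110/7, -16/55, 15/4.
That gives 3 positive, 1 negative pivots.
H is indefinite, so the origin is a saddle point.

saddle point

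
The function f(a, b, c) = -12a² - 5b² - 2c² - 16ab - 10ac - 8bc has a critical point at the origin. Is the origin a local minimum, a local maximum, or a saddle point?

saddle point

The Hessian at the origin is H = [[-24, -16, -10], [-16, -10, -8], [-10, -8, -4]].
Applying the same elementary operations to the rows and columns of H produces a congruent diagonal matrix with entries -24, 2/3, -5/2.
Counting signs: 1 positive, 2 negative.
H is indefinite, so the origin is a saddle point.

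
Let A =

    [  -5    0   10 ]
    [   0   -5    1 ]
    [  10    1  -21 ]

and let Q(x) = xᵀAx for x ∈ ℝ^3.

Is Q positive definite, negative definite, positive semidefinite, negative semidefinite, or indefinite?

negative definite

Applying the same elementary operations to the rows and columns of A produces a congruent diagonal matrix with entries -5, -5, -4/5.
So there are 3 negative pivots.
Hence Q is negative definite.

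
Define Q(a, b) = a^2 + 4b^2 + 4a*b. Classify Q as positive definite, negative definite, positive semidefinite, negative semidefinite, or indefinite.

The associated matrix is A = [[1, 2], [2, 4]].
Symmetric row and column elimination reduces A to a congruent diagonal form with pivots 1, 0.
So there are 1 positive, 1 zero pivots.
Hence Q is positive semidefinite.

positive semidefinite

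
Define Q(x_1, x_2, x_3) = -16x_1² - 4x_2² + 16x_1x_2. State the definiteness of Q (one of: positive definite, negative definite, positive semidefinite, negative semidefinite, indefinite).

negative semidefinite

The associated matrix is A = [[-16, 8, 0], [8, -4, 0], [0, 0, 0]].
Applying the same elementary operations to the rows and columns of A produces a congruent diagonal matrix with entries -16, 0, 0.
Counting signs: 1 negative, 2 zero.
Hence Q is negative semidefinite.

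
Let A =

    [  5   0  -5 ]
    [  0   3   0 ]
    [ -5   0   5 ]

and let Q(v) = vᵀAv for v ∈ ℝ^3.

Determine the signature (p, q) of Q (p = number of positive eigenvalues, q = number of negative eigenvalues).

(2, 0)

Applying the same elementary operations to the rows and columns of A produces a congruent diagonal matrix with entries 5, 3, 0.
That gives 2 positive, 1 zero pivots.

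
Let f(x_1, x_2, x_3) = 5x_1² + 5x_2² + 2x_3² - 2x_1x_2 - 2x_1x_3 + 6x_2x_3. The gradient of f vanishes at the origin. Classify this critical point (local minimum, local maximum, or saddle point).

local minimum

The Hessian at the origin is H = [[10, -2, -2], [-2, 10, 6], [-2, 6, 4]].
Symmetric row and column elimination reduces H to a congruent diagonal form with pivots 10, 48/5, 1/3.
So there are 3 positive pivots.
H is positive definite, so the origin is a strict local minimum.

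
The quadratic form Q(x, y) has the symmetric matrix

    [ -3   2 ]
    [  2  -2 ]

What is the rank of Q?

Symmetric row and column elimination reduces A to a congruent diagonal form with pivots -3, -2/3.
Counting signs: 2 negative.
The rank is the number of nonzero pivots: 2.

2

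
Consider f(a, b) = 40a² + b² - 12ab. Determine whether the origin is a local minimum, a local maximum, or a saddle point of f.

The Hessian at the origin is H = [[80, -12], [-12, 2]].
det H = 80·2 − (-12)² = 16 > 0 and H[1,1] = 80 > 0, so H is positive definite.
Therefore the origin is a local minimum.

local minimum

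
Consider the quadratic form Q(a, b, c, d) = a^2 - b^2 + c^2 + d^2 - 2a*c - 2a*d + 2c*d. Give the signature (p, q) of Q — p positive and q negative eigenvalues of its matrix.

Write A = [[1, 0, -1, -1], [0, -1, 0, 0], [-1, 0, 1, 1], [-1, 0, 1, 1]].
Congruent diagonalization of A (simultaneous row and column reduction) yields pivots 1, -1, 0, 0.
Counting signs: 1 positive, 1 negative, 2 zero.

(1, 1)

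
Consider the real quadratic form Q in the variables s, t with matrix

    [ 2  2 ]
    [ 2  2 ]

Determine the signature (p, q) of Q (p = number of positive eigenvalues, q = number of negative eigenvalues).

Symmetric row and column elimination reduces A to a congruent diagonal form with pivots 2, 0.
Counting signs: 1 positive, 1 zero.

(1, 0)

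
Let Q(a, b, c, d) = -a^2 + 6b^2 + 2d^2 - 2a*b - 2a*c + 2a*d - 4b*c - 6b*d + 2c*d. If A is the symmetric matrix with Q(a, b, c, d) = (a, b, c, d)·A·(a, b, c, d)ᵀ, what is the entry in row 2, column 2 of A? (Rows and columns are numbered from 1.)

6

The coefficient of b^2 in Q is 6, and that is exactly A[2,2].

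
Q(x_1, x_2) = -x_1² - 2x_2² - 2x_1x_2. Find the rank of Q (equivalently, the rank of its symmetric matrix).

2

The symmetric matrix is A = [[-1, -1], [-1, -2]].
An LDLᵀ factorisation of A has diagonal entries -1, -1.
That gives 2 negative pivots.
The rank is the number of nonzero pivots: 2.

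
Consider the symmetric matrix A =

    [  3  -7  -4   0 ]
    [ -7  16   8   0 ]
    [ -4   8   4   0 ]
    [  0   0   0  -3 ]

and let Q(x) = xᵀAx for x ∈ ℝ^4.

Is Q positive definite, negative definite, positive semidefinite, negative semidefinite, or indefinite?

An LDLᵀ factorisation of A has diagonal entries 3, -1/3, 4, -3.
Counting signs: 2 positive, 2 negative.
Hence Q is indefinite.

indefinite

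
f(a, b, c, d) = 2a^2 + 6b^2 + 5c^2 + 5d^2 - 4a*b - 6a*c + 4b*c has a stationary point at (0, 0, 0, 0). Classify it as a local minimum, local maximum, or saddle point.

local minimum

The Hessian at the origin is H = [[4, -4, -6, 0], [-4, 12, 4, 0], [-6, 4, 10, 0], [0, 0, 0, 10]].
An LDLᵀ factorisation of H has diagonal entries 4, 8, 1/2, 10.
Counting signs: 4 positive.
H is positive definite, so the origin is a strict local minimum.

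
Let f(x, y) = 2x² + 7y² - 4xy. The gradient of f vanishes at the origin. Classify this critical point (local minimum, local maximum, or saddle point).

local minimum

The Hessian at the origin is H = [[4, -4], [-4, 14]].
det H = 4·14 − (-4)² = 40 > 0 and H[1,1] = 4 > 0, so H is positive definite.
Therefore the origin is a local minimum.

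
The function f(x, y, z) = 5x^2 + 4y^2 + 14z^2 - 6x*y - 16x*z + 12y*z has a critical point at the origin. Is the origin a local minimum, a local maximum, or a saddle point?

local minimum

The Hessian at the origin is H = [[10, -6, -16], [-6, 8, 12], [-16, 12, 28]].
Applying the same elementary operations to the rows and columns of H produces a congruent diagonal matrix with entries 10, 22/5, 12/11.
Counting signs: 3 positive.
H is positive definite, so the origin is a strict local minimum.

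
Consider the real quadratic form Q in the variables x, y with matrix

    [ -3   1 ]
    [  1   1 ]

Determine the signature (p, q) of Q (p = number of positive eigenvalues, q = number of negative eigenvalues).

Applying the same elementary operations to the rows and columns of A produces a congruent diagonal matrix with entries -3, 4/3.
So there are 1 positive, 1 negative pivots.

(1, 1)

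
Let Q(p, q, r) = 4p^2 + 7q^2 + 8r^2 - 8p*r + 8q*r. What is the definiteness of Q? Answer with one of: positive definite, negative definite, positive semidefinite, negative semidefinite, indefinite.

positive definite

The symmetric matrix of Q is A = [[4, 0, -4], [0, 7, 4], [-4, 4, 8]].
Leading principal minors: Δ_1 = 4, Δ_2 = 28, Δ_3 = 48.
All leading principal minors are positive, so by Sylvester's criterion Q is positive definite.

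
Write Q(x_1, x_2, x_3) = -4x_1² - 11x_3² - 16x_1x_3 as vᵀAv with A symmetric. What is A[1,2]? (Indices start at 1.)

0

The coefficient of x_1·x_2 in Q is 0. For a symmetric A this equals A[1,2] + A[2,1] = 2·A[1,2].
So A[1,2] = 0/2 = 0.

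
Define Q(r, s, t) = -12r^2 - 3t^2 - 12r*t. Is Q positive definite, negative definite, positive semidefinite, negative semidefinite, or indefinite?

The symmetric matrix is A = [[-12, 0, -6], [0, 0, 0], [-6, 0, -3]].
Congruent diagonalization of A (simultaneous row and column reduction) yields pivots -12, 0, 0.
Counting signs: 1 negative, 2 zero.
Hence Q is negative semidefinite.

negative semidefinite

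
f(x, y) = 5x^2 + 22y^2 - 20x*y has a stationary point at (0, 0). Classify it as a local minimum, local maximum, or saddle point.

The Hessian at the origin is H = [[10, -20], [-20, 44]].
det H = 10·44 − (-20)² = 40 > 0 and H[1,1] = 10 > 0, so H is positive definite.
Therefore the origin is a local minimum.

local minimum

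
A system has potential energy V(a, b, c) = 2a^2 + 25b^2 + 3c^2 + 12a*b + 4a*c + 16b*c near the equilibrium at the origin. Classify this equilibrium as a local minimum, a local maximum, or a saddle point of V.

local minimum

The Hessian at the origin is H = [[4, 12, 4], [12, 50, 16], [4, 16, 6]].
Symmetric row and column elimination reduces H to a congruent diagonal form with pivots 4, 14, 6/7.
Counting signs: 3 positive.
H is positive definite, so the origin is a strict local minimum.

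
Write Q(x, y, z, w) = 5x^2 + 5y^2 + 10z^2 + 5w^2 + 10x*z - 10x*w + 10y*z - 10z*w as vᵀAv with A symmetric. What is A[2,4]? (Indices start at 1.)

0

The coefficient of y·w in Q is 0. For a symmetric A this equals A[2,4] + A[4,2] = 2·A[2,4].
So A[2,4] = 0/2 = 0.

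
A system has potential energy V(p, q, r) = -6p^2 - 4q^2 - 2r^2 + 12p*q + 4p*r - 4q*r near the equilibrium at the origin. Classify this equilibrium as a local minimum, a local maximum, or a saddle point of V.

saddle point

The Hessian at the origin is H = [[-12, 12, 4], [12, -8, -4], [4, -4, -4]].
Row-reducing H symmetrically gives the diagonal entries -12, 4, -8/3.
That gives 1 positive, 2 negative pivots.
H is indefinite, so the origin is a saddle point.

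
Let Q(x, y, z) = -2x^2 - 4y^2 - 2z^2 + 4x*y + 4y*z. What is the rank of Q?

The symmetric matrix is A = [[-2, 2, 0], [2, -4, 2], [0, 2, -2]].
Row-reducing A symmetrically gives the diagonal entries -2, -2, 0.
So there are 2 negative, 1 zero pivots.
The rank is the number of nonzero pivots: 2.

2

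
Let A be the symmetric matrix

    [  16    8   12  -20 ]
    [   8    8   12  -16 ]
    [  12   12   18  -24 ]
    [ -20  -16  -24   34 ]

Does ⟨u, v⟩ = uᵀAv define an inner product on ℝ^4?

no

Symmetric row and column elimination reduces A to a congruent diagonal form with pivots 16, 4, 0, 0.
Counting signs: 2 positive, 2 zero.
Hence Q is positive semidefinite.
⟨·,·⟩ is an inner product exactly when A is positive definite.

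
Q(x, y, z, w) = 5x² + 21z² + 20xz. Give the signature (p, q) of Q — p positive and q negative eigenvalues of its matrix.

The symmetric matrix is A = [[5, 0, 10, 0], [0, 0, 0, 0], [10, 0, 21, 0], [0, 0, 0, 0]].
Applying the same elementary operations to the rows and columns of A produces a congruent diagonal matrix with entries 5, 0, 1, 0.
That gives 2 positive, 2 zero pivots.

(2, 0)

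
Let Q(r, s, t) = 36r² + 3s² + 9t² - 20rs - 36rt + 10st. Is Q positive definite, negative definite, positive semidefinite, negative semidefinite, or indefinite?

positive semidefinite

The associated matrix is A = [[36, -10, -18], [-10, 3, 5], [-18, 5, 9]].
Congruent diagonalization of A (simultaneous row and column reduction) yields pivots 36, 2/9, 0.
That gives 2 positive, 1 zero pivots.
Hence Q is positive semidefinite.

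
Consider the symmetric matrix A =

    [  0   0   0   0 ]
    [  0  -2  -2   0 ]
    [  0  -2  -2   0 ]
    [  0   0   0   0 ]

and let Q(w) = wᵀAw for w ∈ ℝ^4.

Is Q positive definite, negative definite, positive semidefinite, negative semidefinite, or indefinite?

negative semidefinite

Congruent diagonalization of A (simultaneous row and column reduction) yields pivots 0, -2, 0, 0.
That gives 1 negative, 3 zero pivots.
Hence Q is negative semidefinite.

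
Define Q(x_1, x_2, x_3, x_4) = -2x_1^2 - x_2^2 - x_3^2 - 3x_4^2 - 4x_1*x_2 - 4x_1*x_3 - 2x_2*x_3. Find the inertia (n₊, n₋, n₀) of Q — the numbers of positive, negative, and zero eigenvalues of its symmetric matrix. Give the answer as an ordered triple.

(1, 2, 1)

The associated matrix is A = [[-2, -2, -2, 0], [-2, -1, -1, 0], [-2, -1, -1, 0], [0, 0, 0, -3]].
Row-reducing A symmetrically gives the diagonal entries -2, 1, 0, -3.
So there are 1 positive, 2 negative, 1 zero pivots.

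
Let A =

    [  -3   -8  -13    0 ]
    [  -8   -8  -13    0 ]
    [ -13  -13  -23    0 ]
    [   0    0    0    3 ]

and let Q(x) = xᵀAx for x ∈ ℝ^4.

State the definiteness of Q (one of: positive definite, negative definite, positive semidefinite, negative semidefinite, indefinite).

indefinite

Applying the same elementary operations to the rows and columns of A produces a congruent diagonal matrix with entries -3, 40/3, -15/8, 3.
So there are 2 positive, 2 negative pivots.
Hence Q is indefinite.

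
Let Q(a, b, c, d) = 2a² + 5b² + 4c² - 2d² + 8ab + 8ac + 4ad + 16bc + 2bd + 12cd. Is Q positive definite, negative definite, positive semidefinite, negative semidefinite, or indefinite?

The associated matrix is A = [[2, 4, 4, 2], [4, 5, 8, 1], [4, 8, 4, 6], [2, 1, 6, -2]].
Congruent diagonalization of A (simultaneous row and column reduction) yields pivots 2, -3, -4, 0.
So there are 1 positive, 2 negative, 1 zero pivots.
Hence Q is indefinite.

indefinite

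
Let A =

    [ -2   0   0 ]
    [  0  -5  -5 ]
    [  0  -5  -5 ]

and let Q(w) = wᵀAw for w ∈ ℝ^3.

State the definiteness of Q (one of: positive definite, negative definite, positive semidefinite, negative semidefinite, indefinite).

negative semidefinite

Applying the same elementary operations to the rows and columns of A produces a congruent diagonal matrix with entries -2, -5, 0.
So there are 2 negative, 1 zero pivots.
Hence Q is negative semidefinite.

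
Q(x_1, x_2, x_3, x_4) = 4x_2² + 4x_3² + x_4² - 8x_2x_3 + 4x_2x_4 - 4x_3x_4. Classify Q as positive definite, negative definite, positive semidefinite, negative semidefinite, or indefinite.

positive semidefinite

Write A = [[0, 0, 0, 0], [0, 4, -4, 2], [0, -4, 4, -2], [0, 2, -2, 1]].
Applying the same elementary operations to the rows and columns of A produces a congruent diagonal matrix with entries 0, 4, 0, 0.
Counting signs: 1 positive, 3 zero.
Hence Q is positive semidefinite.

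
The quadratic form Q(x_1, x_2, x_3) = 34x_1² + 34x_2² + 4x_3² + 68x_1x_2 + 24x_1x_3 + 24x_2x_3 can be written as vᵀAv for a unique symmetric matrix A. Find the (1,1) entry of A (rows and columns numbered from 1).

34

The coefficient of x_1² in Q is 34, and that is exactly A[1,1].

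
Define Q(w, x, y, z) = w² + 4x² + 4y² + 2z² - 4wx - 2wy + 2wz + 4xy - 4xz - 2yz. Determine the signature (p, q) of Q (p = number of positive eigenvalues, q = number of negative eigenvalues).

The associated matrix is A = [[1, -2, -1, 1], [-2, 4, 2, -2], [-1, 2, 4, -1], [1, -2, -1, 2]].
Congruent diagonalization of A (simultaneous row and column reduction) yields pivots 1, 0, 3, 1.
That gives 3 positive, 1 zero pivots.

(3, 0)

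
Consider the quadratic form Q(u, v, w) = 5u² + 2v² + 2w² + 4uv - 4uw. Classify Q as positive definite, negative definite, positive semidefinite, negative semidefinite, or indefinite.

The symmetric matrix is A = [[5, 2, -2], [2, 2, 0], [-2, 0, 2]].
Applying the same elementary operations to the rows and columns of A produces a congruent diagonal matrix with entries 5, 6/5, 2/3.
That gives 3 positive pivots.
Hence Q is positive definite.

positive definite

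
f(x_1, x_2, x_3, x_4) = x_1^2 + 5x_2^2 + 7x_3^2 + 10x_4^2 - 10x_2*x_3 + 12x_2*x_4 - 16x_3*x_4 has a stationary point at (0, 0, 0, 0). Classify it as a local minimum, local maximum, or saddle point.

The Hessian at the origin is H = [[2, 0, 0, 0], [0, 10, -10, 12], [0, -10, 14, -16], [0, 12, -16, 20]].
Congruent diagonalization of H (simultaneous row and column reduction) yields pivots 2, 10, 4, 8/5.
Counting signs: 4 positive.
H is positive definite, so the origin is a strict local minimum.

local minimum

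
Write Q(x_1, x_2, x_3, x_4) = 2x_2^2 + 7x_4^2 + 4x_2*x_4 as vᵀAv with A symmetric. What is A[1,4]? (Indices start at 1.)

The coefficient of x_1·x_4 in Q is 0. For a symmetric A this equals A[1,4] + A[4,1] = 2·A[1,4].
So A[1,4] = 0/2 = 0.

0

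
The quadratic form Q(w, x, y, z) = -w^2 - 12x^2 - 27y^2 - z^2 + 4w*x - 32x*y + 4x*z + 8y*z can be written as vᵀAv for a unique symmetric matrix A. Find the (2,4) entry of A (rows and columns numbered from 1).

The coefficient of x·z in Q is 4. For a symmetric A this equals A[2,4] + A[4,2] = 2·A[2,4].
So A[2,4] = 4/2 = 2.

2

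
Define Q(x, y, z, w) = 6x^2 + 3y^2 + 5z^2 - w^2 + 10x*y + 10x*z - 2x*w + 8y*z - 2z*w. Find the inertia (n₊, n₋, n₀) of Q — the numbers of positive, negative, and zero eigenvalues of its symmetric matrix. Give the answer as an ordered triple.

(2, 2, 0)

The associated matrix is A = [[6, 5, 5, -1], [5, 3, 4, 0], [5, 4, 5, -1], [-1, 0, -1, -1]].
An LDLᵀ factorisation of A has diagonal entries 6, -7/6, 6/7, -2/3.
Counting signs: 2 positive, 2 negative.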